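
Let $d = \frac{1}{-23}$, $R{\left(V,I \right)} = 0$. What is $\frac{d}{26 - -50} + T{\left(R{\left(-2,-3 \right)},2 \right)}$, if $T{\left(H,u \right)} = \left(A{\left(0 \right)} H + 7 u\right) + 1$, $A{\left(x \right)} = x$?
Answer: $\frac{26219}{1748} \approx 14.999$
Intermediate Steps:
$d = - \frac{1}{23} \approx -0.043478$
$T{\left(H,u \right)} = 1 + 7 u$ ($T{\left(H,u \right)} = \left(0 H + 7 u\right) + 1 = \left(0 + 7 u\right) + 1 = 7 u + 1 = 1 + 7 u$)
$\frac{d}{26 - -50} + T{\left(R{\left(-2,-3 \right)},2 \right)} = \frac{1}{26 - -50} \left(- \frac{1}{23}\right) + \left(1 + 7 \cdot 2\right) = \frac{1}{26 + 50} \left(- \frac{1}{23}\right) + \left(1 + 14\right) = \frac{1}{76} \left(- \frac{1}{23}\right) + 15 = - \frac{1}{1748} + 15 = \frac{26219}{1748}$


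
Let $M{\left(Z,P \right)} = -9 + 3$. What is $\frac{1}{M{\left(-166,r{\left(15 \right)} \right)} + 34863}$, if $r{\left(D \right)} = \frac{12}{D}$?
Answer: $\frac{1}{34857} \approx 2.8689 \cdot 10^{-5}$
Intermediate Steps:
$M{\left(Z,P \right)} = -6$
$\frac{1}{M{\left(-166,r{\left(15 \right)} \right)} + 34863} = \frac{1}{-6 + 34863} = \frac{1}{34857}$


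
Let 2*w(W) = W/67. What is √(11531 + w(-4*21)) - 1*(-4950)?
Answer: 4950 + √51759845/67 ≈ 5057.4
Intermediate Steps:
w(W) = W/134 (w(W) = (W/67)/2 = W/134)
√(11531 + w(-4*21)) - 1*(-4950) = √(11531 + (-4*21)/134) - 1*(-4950) = √(11531 + (1/134)*(-84)) + 4950 = √(11531 - 42/67) + 4950 = √(772535/67) + 4950 = √51759845/67 + 4950 = 4950 + √51759845/67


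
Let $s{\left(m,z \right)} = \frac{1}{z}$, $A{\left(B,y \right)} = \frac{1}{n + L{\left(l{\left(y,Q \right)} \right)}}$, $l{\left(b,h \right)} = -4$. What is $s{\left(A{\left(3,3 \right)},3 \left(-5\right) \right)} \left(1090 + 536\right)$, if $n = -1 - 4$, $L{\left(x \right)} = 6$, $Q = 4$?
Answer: $- \frac{542}{5} \approx -108.4$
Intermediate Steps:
$n = -5$
$A{\left(B,y \right)} = 1$ ($A{\left(B,y \right)} = \frac{1}{-5 + 6} = 1^{-1} = 1$)
$s{\left(A{\left(3,3 \right)},3 \left(-5\right) \right)} \left(1090 + 536\right) = \frac{1090 + 536}{3 \left(-5\right)} = \frac{1}{-15} \cdot 1626 = \left(- \frac{1}{15}\right) 1626 = - \frac{542}{5}$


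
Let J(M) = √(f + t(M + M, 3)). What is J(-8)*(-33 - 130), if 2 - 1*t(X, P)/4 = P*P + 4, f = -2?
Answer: -163*I*√46 ≈ -1105.5*I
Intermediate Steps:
t(X, P) = -8 - 4*P² (t(X, P) = 8 - 4*(P*P + 4) = 8 - 4*(P² + 4) = 8 - 4*(4 + P²) = 8 + (-16 - 4*P²) = -8 - 4*P²)
J(M) = I*√46 (J(M) = √(-2 + (-8 - 4*3²)) = √(-2 + (-8 - 4*9)) = √(-2 + (-8 - 36)) = √(-2 - 44) = √(-46) = I*√46)
J(-8)*(-33 - 130) = (I*√46)*(-33 - 130) = (I*√46)*(-163) = -163*I*√46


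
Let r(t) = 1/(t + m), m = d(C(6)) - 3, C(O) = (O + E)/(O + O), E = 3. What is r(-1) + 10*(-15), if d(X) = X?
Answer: -1954/13 ≈ -150.31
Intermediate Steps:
C(O) = (3 + O)/(2*O) (C(O) = (O + 3)/(O + O) = (3 + O)/((2*O)) = (3 + O)*(1/(2*O)) = (3 + O)/(2*O))
m = -9/4 (m = (½)*(3 + 6)/6 - 3 = (½)*(⅙)*9 - 3 = ¾ - 3 = -9/4 ≈ -2.2500)
r(t) = 1/(-9/4 + t) (r(t) = 1/(t - 9/4) = 1/(-9/4 + t))
r(-1) + 10*(-15) = 4/(-9 + 4*(-1)) + 10*(-15) = 4/(-9 - 4) - 150 = 4/(-13) - 150 = 4*(-1/13) - 150 = -4/13 - 150 = -1954/13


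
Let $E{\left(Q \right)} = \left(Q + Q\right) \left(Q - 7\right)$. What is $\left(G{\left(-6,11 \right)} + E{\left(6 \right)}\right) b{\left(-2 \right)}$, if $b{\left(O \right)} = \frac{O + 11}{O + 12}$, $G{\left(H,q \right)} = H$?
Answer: $- \frac{81}{5} \approx -16.2$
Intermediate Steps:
$b{\left(O \right)} = \frac{11 + O}{12 + O}$
$E{\left(Q \right)} = 2 Q \left(-7 + Q\right)$
$\left(G{\left(-6,11 \right)} + E{\left(6 \right)}\right) b{\left(-2 \right)} = \left(-6 + 2 \cdot 6 \left(-7 + 6\right)\right) \frac{11 - 2}{12 - 2} = \left(-6 + 2 \cdot 6 \left(-1\right)\right) \frac{1}{10} \cdot 9 = \left(-6 - 12\right) \frac{1}{10} \cdot 9 = \left(-18\right) \frac{9}{10} = - \frac{81}{5}$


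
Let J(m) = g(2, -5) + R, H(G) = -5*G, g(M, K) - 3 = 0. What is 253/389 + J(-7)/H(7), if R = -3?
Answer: 253/389 ≈ 0.65039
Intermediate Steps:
g(M, K) = 3 (g(M, K) = 3 + 0 = 3)
J(m) = 0 (J(m) = 3 - 3 = 0)
253/389 + J(-7)/H(7) = 253/389 + 0/((-5*7)) = 253*(1/389) + 0/(-35) = 253/389 + 0*(-1/35) = 253/389 + 0 = 253/389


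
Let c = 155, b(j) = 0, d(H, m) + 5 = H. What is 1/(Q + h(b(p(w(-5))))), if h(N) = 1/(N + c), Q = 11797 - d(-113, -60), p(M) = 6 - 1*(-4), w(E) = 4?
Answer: 155/1846826 ≈ 8.3928e-5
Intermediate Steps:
d(H, m) = -5 + H
p(M) = 10 (p(M) = 6 + 4 = 10)
Q = 11915 (Q = 11797 - (-5 - 113) = 11797 - 1*(-118) = 11797 + 118 = 11915)
h(N) = 1/(155 + N) (h(N) = 1/(N + 155) = 1/(155 + N))
1/(Q + h(b(p(w(-5))))) = 1/(11915 + 1/(155 + 0)) = 1/(11915 + 1/155) = 1/(1846826/155) = 155/1846826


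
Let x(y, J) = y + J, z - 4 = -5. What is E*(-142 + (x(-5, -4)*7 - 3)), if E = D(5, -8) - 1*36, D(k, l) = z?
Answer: 7696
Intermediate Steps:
z = -1 (z = 4 - 5 = -1)
x(y, J) = J + y
D(k, l) = -1
E = -37 (E = -1 - 1*36 = -1 - 36 = -37)
E*(-142 + (x(-5, -4)*7 - 3)) = -37*(-142 + ((-4 - 5)*7 - 3)) = -37*(-142 + (-9*7 - 3)) = -37*(-142 + (-63 - 3)) = -37*(-142 - 66) = -37*(-208) = 7696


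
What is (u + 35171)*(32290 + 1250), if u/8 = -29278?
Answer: -6676237620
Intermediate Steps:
u = -234224 (u = 8*(-29278) = -234224)
(u + 35171)*(32290 + 1250) = (-234224 + 35171)*(32290 + 1250) = -199053*33540 = -6676237620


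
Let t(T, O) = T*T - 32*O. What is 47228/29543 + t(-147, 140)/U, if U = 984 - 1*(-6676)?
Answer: 867808527/226299380 ≈ 3.8348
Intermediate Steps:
t(T, O) = T² - 32*O
U = 7660 (U = 984 + 6676 = 7660)
47228/29543 + t(-147, 140)/U = 47228/29543 + ((-147)² - 32*140)/7660 = 47228*(1/29543) + (21609 - 4480)*(1/7660) = 47228/29543 + 17129*(1/7660) = 47228/29543 + 17129/7660 = 867808527/226299380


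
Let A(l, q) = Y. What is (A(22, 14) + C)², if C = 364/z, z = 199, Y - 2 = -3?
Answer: 27225/39601 ≈ 0.68748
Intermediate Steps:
Y = -1 (Y = 2 - 3 = -1)
A(l, q) = -1
C = 364/199 ≈ 1.8291
(A(22, 14) + C)² = (-1 + 364/199)² = (165/199)² = 27225/39601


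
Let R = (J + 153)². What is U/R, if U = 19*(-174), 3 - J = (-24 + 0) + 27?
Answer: -1102/7803 ≈ -0.14123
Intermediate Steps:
J = 0 (J = 3 - ((-24 + 0) + 27) = 3 - (-24 + 27) = 3 - 1*3 = 3 - 3 = 0)
U = -3306
R = 23409 (R = (0 + 153)² = 153² = 23409)
U/R = -3306/23409 = -3306*1/23409 = -1102/7803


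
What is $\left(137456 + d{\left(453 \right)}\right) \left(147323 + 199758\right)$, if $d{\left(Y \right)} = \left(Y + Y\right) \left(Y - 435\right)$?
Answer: $53368562884$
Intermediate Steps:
$d{\left(Y \right)} = 2 Y \left(-435 + Y\right)$
$\left(137456 + d{\left(453 \right)}\right) \left(147323 + 199758\right) = \left(137456 + 2 \cdot 453 \left(-435 + 453\right)\right) \left(147323 + 199758\right) = \left(137456 + 2 \cdot 453 \cdot 18\right) 347081 = \left(137456 + 16308\right) 347081 = 153764 \cdot 347081 = 53368562884$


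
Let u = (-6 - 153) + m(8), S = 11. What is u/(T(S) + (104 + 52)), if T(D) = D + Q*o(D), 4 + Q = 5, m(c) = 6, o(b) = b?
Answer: -153/178 ≈ -0.85955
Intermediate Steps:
Q = 1 (Q = -4 + 5 = 1)
T(D) = 2*D (T(D) = D + 1*D = D + D = 2*D)
u = -153 (u = (-6 - 153) + 6 = -159 + 6 = -153)
u/(T(S) + (104 + 52)) = -153/(2*11 + (104 + 52)) = -153/(22 + 156) = -153/178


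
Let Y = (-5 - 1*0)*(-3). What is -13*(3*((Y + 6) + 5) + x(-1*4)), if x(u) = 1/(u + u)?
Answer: -8099/8 ≈ -1012.4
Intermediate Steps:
Y = 15 (Y = (-5 + 0)*(-3) = -5*(-3) = 15)
x(u) = 1/(2*u)
-13*(3*((Y + 6) + 5) + x(-1*4)) = -13*(3*((15 + 6) + 5) + 1/(2*((-1*4)))) = -13*(3*(21 + 5) + (½)/(-4)) = -13*(3*26 + (½)*(-¼)) = -13*(78 - ⅛) = -13*623/8 = -8099/8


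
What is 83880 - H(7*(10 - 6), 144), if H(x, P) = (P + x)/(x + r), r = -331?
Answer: 25415812/303 ≈ 83881.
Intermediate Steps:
H(x, P) = (P + x)/(-331 + x) (H(x, P) = (P + x)/(x - 331) = (P + x)/(-331 + x))
83880 - H(7*(10 - 6), 144) = 83880 - (144 + 7*(10 - 6))/(-331 + 7*(10 - 6)) = 83880 - (144 + 7*4)/(-331 + 7*4) = 83880 - (144 + 28)/(-331 + 28) = 83880 - 172/(-303) = 83880 - (-1)*172/303 = 83880 - 1*(-172/303) = 83880 + 172/303 = 25415812/303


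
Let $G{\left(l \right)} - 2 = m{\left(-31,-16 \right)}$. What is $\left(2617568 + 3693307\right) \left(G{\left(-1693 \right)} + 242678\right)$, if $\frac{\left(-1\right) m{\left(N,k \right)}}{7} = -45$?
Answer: $1533511070625$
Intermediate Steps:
$m{\left(N,k \right)} = 315$ ($m{\left(N,k \right)} = \left(-7\right) \left(-45\right) = 315$)
$G{\left(l \right)} = 317$ ($G{\left(l \right)} = 2 + 315 = 317$)
$\left(2617568 + 3693307\right) \left(G{\left(-1693 \right)} + 242678\right) = \left(2617568 + 3693307\right) \left(317 + 242678\right) = 6310875 \cdot 242995 = 1533511070625$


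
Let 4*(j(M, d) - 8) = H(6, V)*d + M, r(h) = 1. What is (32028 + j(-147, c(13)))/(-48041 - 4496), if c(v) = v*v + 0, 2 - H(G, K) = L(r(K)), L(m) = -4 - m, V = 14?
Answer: -32295/52537 ≈ -0.61471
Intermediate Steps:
H(G, K) = 7 (H(G, K) = 2 - (-4 - 1*1) = 2 - (-4 - 1) = 2 - 1*(-5) = 2 + 5 = 7)
c(v) = v² (c(v) = v² + 0 = v²)
j(M, d) = 8 + M/4 + 7*d/4 (j(M, d) = 8 + (7*d + M)/4 = 8 + (M + 7*d)/4 = 8 + (M/4 + 7*d/4) = 8 + M/4 + 7*d/4)
(32028 + j(-147, c(13)))/(-48041 - 4496) = (32028 + (8 + (¼)*(-147) + (7/4)*13²))/(-48041 - 4496) = (32028 + (8 - 147/4 + (7/4)*169))/(-52537) = (32028 + (8 - 147/4 + 1183/4))*(-1/52537) = (32028 + 267)*(-1/52537) = 32295*(-1/52537) = -32295/52537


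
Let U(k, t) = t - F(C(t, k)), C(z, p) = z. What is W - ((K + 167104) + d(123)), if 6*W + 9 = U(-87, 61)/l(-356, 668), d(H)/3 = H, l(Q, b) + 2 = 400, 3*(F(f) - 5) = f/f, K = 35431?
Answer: -1453614835/7164 ≈ -2.0291e+5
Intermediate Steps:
F(f) = 16/3 (F(f) = 5 + (f/f)/3 = 5 + (1/3)*1 = 5 + 1/3 = 16/3)
U(k, t) = -16/3 + t (U(k, t) = t - 1*16/3 = t - 16/3 = -16/3 + t)
l(Q, b) = 398 (l(Q, b) = -2 + 400 = 398)
d(H) = 3*H
W = -10579/7164 (W = -3/2 + ((-16/3 + 61)/398)/6 = -3/2 + ((167/3)*(1/398))/6 = -3/2 + (1/6)*(167/1194) = -3/2 + 167/7164 = -10579/7164 ≈ -1.4767)
W - ((K + 167104) + d(123)) = -10579/7164 - ((35431 + 167104) + 3*123) = -10579/7164 - (202535 + 369) = -10579/7164 - 1*202904 = -10579/7164 - 202904 = -1453614835/7164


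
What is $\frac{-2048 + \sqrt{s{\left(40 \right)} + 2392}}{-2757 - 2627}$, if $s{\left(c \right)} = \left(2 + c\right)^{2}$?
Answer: $\frac{256}{673} - \frac{\sqrt{1039}}{2692} \approx 0.36841$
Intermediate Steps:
$\frac{-2048 + \sqrt{s{\left(40 \right)} + 2392}}{-2757 - 2627} = \frac{-2048 + \sqrt{\left(2 + 40\right)^{2} + 2392}}{-2757 - 2627} = \frac{-2048 + \sqrt{42^{2} + 2392}}{-5384} = \left(-2048 + \sqrt{1764 + 2392}\right) \left(- \frac{1}{5384}\right) = \left(-2048 + \sqrt{4156}\right) \left(- \frac{1}{5384}\right) = \left(-2048 + 2 \sqrt{1039}\right) \left(- \frac{1}{5384}\right) = \frac{256}{673} - \frac{\sqrt{1039}}{2692}$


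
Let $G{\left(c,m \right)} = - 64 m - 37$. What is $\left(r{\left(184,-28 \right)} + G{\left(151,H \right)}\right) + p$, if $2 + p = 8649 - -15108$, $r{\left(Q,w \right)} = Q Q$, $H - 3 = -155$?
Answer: $67302$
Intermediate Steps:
$H = -152$ ($H = 3 - 155 = -152$)
$r{\left(Q,w \right)} = Q^{2}$
$G{\left(c,m \right)} = -37 - 64 m$
$p = 23755$ ($p = -2 + \left(8649 - -15108\right) = -2 + \left(8649 + 15108\right) = -2 + 23757 = 23755$)
$\left(r{\left(184,-28 \right)} + G{\left(151,H \right)}\right) + p = \left(184^{2} - -9691\right) + 23755 = \left(33856 + \left(-37 + 9728\right)\right) + 23755 = \left(33856 + 9691\right) + 23755 = 43547 + 23755 = 67302$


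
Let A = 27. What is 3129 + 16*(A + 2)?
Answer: 3593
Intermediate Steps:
3129 + 16*(A + 2) = 3129 + 16*(27 + 2) = 3129 + 16*29 = 3129 + 464 = 3593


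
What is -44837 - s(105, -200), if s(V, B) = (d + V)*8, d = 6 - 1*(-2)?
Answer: -45741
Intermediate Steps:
d = 8 (d = 6 + 2 = 8)
s(V, B) = 64 + 8*V (s(V, B) = (8 + V)*8 = 64 + 8*V)
-44837 - s(105, -200) = -44837 - (64 + 8*105) = -44837 - (64 + 840) = -44837 - 1*904 = -44837 - 904 = -45741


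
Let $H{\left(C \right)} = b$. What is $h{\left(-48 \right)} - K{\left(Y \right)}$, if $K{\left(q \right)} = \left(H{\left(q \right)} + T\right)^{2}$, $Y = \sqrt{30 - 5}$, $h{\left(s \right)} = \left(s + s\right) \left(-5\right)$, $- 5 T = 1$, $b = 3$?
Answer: $\frac{11804}{25} \approx 472.16$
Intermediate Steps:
$H{\left(C \right)} = 3$
$T = - \frac{1}{5}$ ($T = \left(- \frac{1}{5}\right) 1 = - \frac{1}{5} \approx -0.2$)
$h{\left(s \right)} = - 10 s$ ($h{\left(s \right)} = 2 s \left(-5\right) = - 10 s$)
$Y = 5$ ($Y = \sqrt{25} = 5$)
$K{\left(q \right)} = \frac{196}{25}$ ($K{\left(q \right)} = \left(3 - \frac{1}{5}\right)^{2} = \left(\frac{14}{5}\right)^{2} = \frac{196}{25}$)
$h{\left(-48 \right)} - K{\left(Y \right)} = \left(-10\right) \left(-48\right) - \frac{196}{25} = 480 - \frac{196}{25} = \frac{11804}{25}$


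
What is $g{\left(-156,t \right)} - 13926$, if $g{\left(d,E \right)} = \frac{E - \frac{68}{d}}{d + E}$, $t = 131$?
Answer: $- \frac{13582976}{975} \approx -13931.0$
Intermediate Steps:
$g{\left(d,E \right)} = \frac{E - \frac{68}{d}}{E + d}$
$g{\left(-156,t \right)} - 13926 = \frac{-68 + 131 \left(-156\right)}{\left(-156\right) \left(131 - 156\right)} - 13926 = - \frac{-68 - 20436}{156 \left(-25\right)} - 13926 = \left(- \frac{1}{156}\right) \left(- \frac{1}{25}\right) \left(-20504\right) - 13926 = - \frac{5126}{975} - 13926 = - \frac{13582976}{975}$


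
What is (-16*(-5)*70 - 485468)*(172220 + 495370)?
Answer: -320355078120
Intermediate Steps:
(-16*(-5)*70 - 485468)*(172220 + 495370) = (80*70 - 485468)*667590 = (5600 - 485468)*667590 = -479868*667590 = -320355078120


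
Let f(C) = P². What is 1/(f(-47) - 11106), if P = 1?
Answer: -1/11105 ≈ -9.0050e-5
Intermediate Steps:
f(C) = 1 (f(C) = 1² = 1)
1/(f(-47) - 11106) = 1/(1 - 11106) = 1/(-11105) = -1/11105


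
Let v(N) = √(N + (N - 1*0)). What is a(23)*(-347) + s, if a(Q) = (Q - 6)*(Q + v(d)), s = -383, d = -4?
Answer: -136060 - 11798*I*√2 ≈ -1.3606e+5 - 16685.0*I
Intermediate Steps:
v(N) = √2*√N (v(N) = √(N + (N + 0)) = √(N + N) = √(2*N) = √2*√N)
a(Q) = (-6 + Q)*(Q + 2*I*√2) (a(Q) = (Q - 6)*(Q + √2*√(-4)) = (-6 + Q)*(Q + √2*(2*I)) = (-6 + Q)*(Q + 2*I*√2))
a(23)*(-347) + s = (23² - 6*23 - 12*I*√2 + 2*I*23*√2)*(-347) - 383 = (529 - 138 - 12*I*√2 + 46*I*√2)*(-347) - 383 = (391 + 34*I*√2)*(-347) - 383 = (-135677 - 11798*I*√2) - 383 = -136060 - 11798*I*√2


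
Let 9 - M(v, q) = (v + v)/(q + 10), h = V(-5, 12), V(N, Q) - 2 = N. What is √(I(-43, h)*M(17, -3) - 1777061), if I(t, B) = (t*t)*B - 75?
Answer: I*√88217255/7 ≈ 1341.8*I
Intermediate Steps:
V(N, Q) = 2 + N
h = -3 (h = 2 - 5 = -3)
M(v, q) = 9 - 2*v/(10 + q) (M(v, q) = 9 - (v + v)/(q + 10) = 9 - 2*v/(10 + q))
I(t, B) = -75 + B*t² (I(t, B) = t²*B - 75 = B*t² - 75 = -75 + B*t²)
√(I(-43, h)*M(17, -3) - 1777061) = √((-75 - 3*(-43)²)*((90 - 2*17 + 9*(-3))/(10 - 3)) - 1777061) = √((-75 - 3*1849)*((90 - 34 - 27)/7) - 1777061) = √((-75 - 5547)*((⅐)*29) - 1777061) = √(-5622*29/7 - 1777061) = √(-163038/7 - 1777061) = √(-12602465/7) = I*√88217255/7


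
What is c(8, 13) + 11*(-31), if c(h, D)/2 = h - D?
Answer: -351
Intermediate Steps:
c(h, D) = -2*D + 2*h (c(h, D) = 2*(h - D) = -2*D + 2*h)
c(8, 13) + 11*(-31) = (-2*13 + 2*8) + 11*(-31) = (-26 + 16) - 341 = -10 - 341 = -351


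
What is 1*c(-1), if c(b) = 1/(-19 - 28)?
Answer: -1/47 ≈ -0.021277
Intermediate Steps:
c(b) = -1/47 (c(b) = 1/(-47) = -1/47)
1*c(-1) = 1*(-1/47) = -1/47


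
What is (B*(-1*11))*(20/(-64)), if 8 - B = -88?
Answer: 330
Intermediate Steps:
B = 96 (B = 8 - 1*(-88) = 8 + 88 = 96)
(B*(-1*11))*(20/(-64)) = (96*(-1*11))*(20/(-64)) = (96*(-11))*(20*(-1/64)) = -1056*(-5/16) = 330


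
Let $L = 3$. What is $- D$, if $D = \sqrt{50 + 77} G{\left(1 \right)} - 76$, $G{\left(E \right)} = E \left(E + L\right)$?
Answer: $76 - 4 \sqrt{127} \approx 30.922$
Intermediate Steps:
$G{\left(E \right)} = E \left(3 + E\right)$ ($G{\left(E \right)} = E \left(E + 3\right) = E \left(3 + E\right)$)
$D = -76 + 4 \sqrt{127}$ ($D = \sqrt{50 + 77} \cdot 1 \left(3 + 1\right) - 76 = \sqrt{127} \cdot 1 \cdot 4 - 76 = \sqrt{127} \cdot 4 - 76 = 4 \sqrt{127} - 76 = -76 + 4 \sqrt{127} \approx -30.922$)
$- D = - (-76 + 4 \sqrt{127}) = 76 - 4 \sqrt{127}$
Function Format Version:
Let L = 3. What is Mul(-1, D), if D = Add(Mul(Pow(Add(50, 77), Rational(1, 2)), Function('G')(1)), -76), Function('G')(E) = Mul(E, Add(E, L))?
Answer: Add(76, Mul(-4, Pow(127, Rational(1, 2)))) ≈ 30.922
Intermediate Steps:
Function('G')(E) = Mul(E, Add(3, E)) (Function('G')(E) = Mul(E, Add(E, 3)) = Mul(E, Add(3, E)))
D = Add(-76, Mul(4, Pow(127, Rational(1, 2)))) (D = Add(Mul(Pow(Add(50, 77), Rational(1, 2)), Mul(1, Add(3, 1))), -76) = Add(Mul(Pow(127, Rational(1, 2)), Mul(1, 4)), -76) = Add(Mul(Pow(127, Rational(1, 2)), 4), -76) = Add(Mul(4, Pow(127, Rational(1, 2))), -76) = Add(-76, Mul(4, Pow(127, Rational(1, 2)))) ≈ -30.922)
Mul(-1, D) = Mul(-1, Add(-76, Mul(4, Pow(127, Rational(1, 2))))) = Add(76, Mul(-4, Pow(127, Rational(1, 2))))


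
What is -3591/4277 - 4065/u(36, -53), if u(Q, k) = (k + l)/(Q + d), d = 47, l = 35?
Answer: 68713037/3666 ≈ 18743.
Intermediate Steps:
u(Q, k) = (35 + k)/(47 + Q) (u(Q, k) = (k + 35)/(Q + 47) = (35 + k)/(47 + Q))
-3591/4277 - 4065/u(36, -53) = -3591/4277 - 4065*(47 + 36)/(35 - 53) = -3591*1/4277 - 4065/(-18/83) = -513/611 - 4065/((1/83)*(-18)) = -513/611 - 4065/(-18/83) = -513/611 - 4065*(-83/18) = -513/611 + 112465/6 = 68713037/3666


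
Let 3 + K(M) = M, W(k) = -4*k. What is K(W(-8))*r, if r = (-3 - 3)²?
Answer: 1044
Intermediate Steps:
K(M) = -3 + M
r = 36 (r = (-6)² = 36)
K(W(-8))*r = (-3 - 4*(-8))*36 = (-3 + 32)*36 = 29*36 = 1044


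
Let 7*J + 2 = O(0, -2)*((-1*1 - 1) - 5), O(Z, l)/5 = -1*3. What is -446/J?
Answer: -3122/103 ≈ -30.311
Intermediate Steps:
O(Z, l) = -15 (O(Z, l) = 5*(-1*3) = 5*(-3) = -15)
J = 103/7 (J = -2/7 + (-15*((-1*1 - 1) - 5))/7 = -2/7 + (-15*((-1 - 1) - 5))/7 = -2/7 + (-15*(-2 - 5))/7 = -2/7 + (-15*(-7))/7 = -2/7 + (⅐)*105 = -2/7 + 15 = 103/7 ≈ 14.714)
-446/J = -446/103/7 = -446*7/103 = -3122/103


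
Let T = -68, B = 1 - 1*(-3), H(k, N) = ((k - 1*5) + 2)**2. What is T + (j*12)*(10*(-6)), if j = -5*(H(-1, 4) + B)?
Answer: 71932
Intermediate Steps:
H(k, N) = (-3 + k)**2 (H(k, N) = ((k - 5) + 2)**2 = ((-5 + k) + 2)**2 = (-3 + k)**2)
B = 4 (B = 1 + 3 = 4)
j = -100 (j = -5*((-3 - 1)**2 + 4) = -5*((-4)**2 + 4) = -5*(16 + 4) = -5*20 = -100)
T + (j*12)*(10*(-6)) = -68 + (-100*12)*(10*(-6)) = -68 - 1200*(-60) = -68 + 72000 = 71932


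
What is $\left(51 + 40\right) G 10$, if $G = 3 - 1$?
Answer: $1820$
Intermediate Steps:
$G = 2$
$\left(51 + 40\right) G 10 = \left(51 + 40\right) 2 \cdot 10 = 91 \cdot 20 = 1820$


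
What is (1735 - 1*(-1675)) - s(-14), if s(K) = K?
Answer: 3424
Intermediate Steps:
(1735 - 1*(-1675)) - s(-14) = (1735 - 1*(-1675)) - 1*(-14) = (1735 + 1675) + 14 = 3410 + 14 = 3424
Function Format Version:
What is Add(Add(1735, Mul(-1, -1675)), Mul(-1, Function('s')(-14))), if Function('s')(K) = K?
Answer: 3424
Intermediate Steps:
Add(Add(1735, Mul(-1, -1675)), Mul(-1, Function('s')(-14))) = Add(Add(1735, Mul(-1, -1675)), Mul(-1, -14)) = Add(Add(1735, 1675), 14) = Add(3410, 14) = 3424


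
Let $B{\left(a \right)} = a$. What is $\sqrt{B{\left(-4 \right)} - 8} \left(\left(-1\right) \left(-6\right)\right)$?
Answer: $12 i \sqrt{3} \approx 20.785 i$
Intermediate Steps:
$\sqrt{B{\left(-4 \right)} - 8} \left(\left(-1\right) \left(-6\right)\right) = \sqrt{-4 - 8} \left(\left(-1\right) \left(-6\right)\right) = \sqrt{-4 - 8} \cdot 6 = \sqrt{-12} \cdot 6 = 2 i \sqrt{3} \cdot 6 = 12 i \sqrt{3}$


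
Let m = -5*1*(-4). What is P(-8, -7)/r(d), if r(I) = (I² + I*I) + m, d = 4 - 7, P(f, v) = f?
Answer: -4/19 ≈ -0.21053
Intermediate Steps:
d = -3
m = 20 (m = -5*(-4) = 20)
r(I) = 20 + 2*I² (r(I) = (I² + I*I) + 20 = (I² + I²) + 20 = 2*I² + 20 = 20 + 2*I²)
P(-8, -7)/r(d) = -8/(20 + 2*(-3)²) = -8/(20 + 2*9) = -8/(20 + 18) = -8/38 = -8*1/38 = -4/19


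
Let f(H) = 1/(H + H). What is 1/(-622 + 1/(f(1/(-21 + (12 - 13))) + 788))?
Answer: -777/483293 ≈ -0.0016077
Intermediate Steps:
f(H) = 1/(2*H)
1/(-622 + 1/(f(1/(-21 + (12 - 13))) + 788)) = 1/(-622 + 1/(1/(2*(1/(-21 + (12 - 13)))) + 788)) = 1/(-622 + 1/(1/(2*(1/(-21 - 1))) + 788)) = 1/(-622 + 1/(1/(2*(1/(-22))) + 788)) = 1/(-622 + 1/(1/(2*(-1/22)) + 788)) = 1/(-622 + 1/((½)*(-22) + 788)) = 1/(-622 + 1/(-11 + 788)) = 1/(-622 + 1/777) = 1/(-483293/777) = -777/483293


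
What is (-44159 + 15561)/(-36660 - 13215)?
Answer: 28598/49875 ≈ 0.57339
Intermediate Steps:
(-44159 + 15561)/(-36660 - 13215) = -28598/(-49875) = -28598*(-1/49875) = 28598/49875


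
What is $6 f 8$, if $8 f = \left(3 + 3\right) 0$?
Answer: $0$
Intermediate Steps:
$f = 0$ ($f = \frac{\left(3 + 3\right) 0}{8} = \frac{6 \cdot 0}{8} = \frac{1}{8} \cdot 0 = 0$)
$6 f 8 = 6 \cdot 0 \cdot 8 = 0 \cdot 8 = 0$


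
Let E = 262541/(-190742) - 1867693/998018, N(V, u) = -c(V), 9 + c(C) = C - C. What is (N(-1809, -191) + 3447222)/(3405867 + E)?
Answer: 54685708958536103/54029472902760809 ≈ 1.0121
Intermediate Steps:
c(C) = -9 (c(C) = -9 + (C - C) = -9 + 0 = -9)
N(V, u) = 9 (N(V, u) = -1*(-9) = 9)
E = -154567035486/47590987339 (E = 262541*(-1/190742) - 1867693*1/998018 = -262541/190742 - 1867693/998018 = -154567035486/47590987339 ≈ -3.2478)
(N(-1809, -191) + 3447222)/(3405867 + E) = (9 + 3447222)/(3405867 - 154567035486/47590987339) = 3447231/(162088418708282427/47590987339) = 3447231*(47590987339/162088418708282427) = 54685708958536103/54029472902760809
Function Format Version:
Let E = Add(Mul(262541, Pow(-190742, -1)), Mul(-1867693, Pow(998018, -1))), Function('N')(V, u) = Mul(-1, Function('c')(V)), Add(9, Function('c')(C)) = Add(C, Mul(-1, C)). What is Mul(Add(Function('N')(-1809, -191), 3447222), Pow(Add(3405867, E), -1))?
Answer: Rational(54685708958536103, 54029472902760809) ≈ 1.0121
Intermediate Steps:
Function('c')(C) = -9 (Function('c')(C) = Add(-9, Add(C, Mul(-1, C))) = Add(-9, 0) = -9)
Function('N')(V, u) = 9 (Function('N')(V, u) = Mul(-1, -9) = 9)
E = Rational(-154567035486, 47590987339) (E = Add(Mul(262541, Rational(-1, 190742)), Mul(-1867693, Rational(1, 998018))) = Add(Rational(-262541, 190742), Rational(-1867693, 998018)) = Rational(-154567035486, 47590987339) ≈ -3.2478)
Mul(Add(Function('N')(-1809, -191), 3447222), Pow(Add(3405867, E), -1)) = Mul(Add(9, 3447222), Pow(Add(3405867, Rational(-154567035486, 47590987339)), -1)) = Mul(3447231, Pow(Rational(162088418708282427, 47590987339), -1)) = Mul(3447231, Rational(47590987339, 162088418708282427)) = Rational(54685708958536103, 54029472902760809)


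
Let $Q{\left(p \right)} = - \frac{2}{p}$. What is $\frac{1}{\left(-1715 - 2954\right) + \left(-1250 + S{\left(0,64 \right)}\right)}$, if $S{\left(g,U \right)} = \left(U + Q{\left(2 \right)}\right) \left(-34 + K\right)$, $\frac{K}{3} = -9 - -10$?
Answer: $- \frac{1}{7872} \approx -0.00012703$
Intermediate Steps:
$K = 3$ ($K = 3 \left(-9 - -10\right) = 3 \left(-9 + 10\right) = 3 \cdot 1 = 3$)
$S{\left(g,U \right)} = 31 - 31 U$ ($S{\left(g,U \right)} = \left(U - \frac{2}{2}\right) \left(-34 + 3\right) = \left(U - 1\right) \left(-31\right) = \left(-1 + U\right) \left(-31\right) = 31 - 31 U$)
$\frac{1}{\left(-1715 - 2954\right) + \left(-1250 + S{\left(0,64 \right)}\right)} = \frac{1}{\left(-1715 - 2954\right) + \left(-1250 + \left(31 - 1984\right)\right)} = \frac{1}{-4669 - 3203} = \frac{1}{-7872} = - \frac{1}{7872}$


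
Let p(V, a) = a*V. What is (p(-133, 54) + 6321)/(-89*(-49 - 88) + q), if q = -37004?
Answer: 861/24811 ≈ 0.034702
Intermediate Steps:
p(V, a) = V*a
(p(-133, 54) + 6321)/(-89*(-49 - 88) + q) = (-133*54 + 6321)/(-89*(-49 - 88) - 37004) = (-7182 + 6321)/(-89*(-137) - 37004) = -861/(12193 - 37004) = -861/(-24811) = -861*(-1/24811) = 861/24811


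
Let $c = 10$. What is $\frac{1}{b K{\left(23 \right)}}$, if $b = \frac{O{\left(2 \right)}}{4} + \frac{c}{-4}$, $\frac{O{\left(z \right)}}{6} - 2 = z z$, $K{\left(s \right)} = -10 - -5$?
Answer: $- \frac{2}{65} \approx -0.030769$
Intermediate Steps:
$K{\left(s \right)} = -5$ ($K{\left(s \right)} = -10 + 5 = -5$)
$O{\left(z \right)} = 12 + 6 z^{2}$ ($O{\left(z \right)} = 12 + 6 z z = 12 + 6 z^{2}$)
$b = \frac{13}{2}$ ($b = \frac{12 + 6 \cdot 2^{2}}{4} + \frac{10}{-4} = \left(12 + 6 \cdot 4\right) \frac{1}{4} + 10 \left(- \frac{1}{4}\right) = \left(12 + 24\right) \frac{1}{4} - \frac{5}{2} = 36 \cdot \frac{1}{4} - \frac{5}{2} = 9 - \frac{5}{2} = \frac{13}{2} \approx 6.5$)
$\frac{1}{b K{\left(23 \right)}} = \frac{1}{\frac{13}{2} \left(-5\right)} = \frac{1}{- \frac{65}{2}} = - \frac{2}{65}$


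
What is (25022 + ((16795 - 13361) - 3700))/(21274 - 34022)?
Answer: -6189/3187 ≈ -1.9420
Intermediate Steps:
(25022 + ((16795 - 13361) - 3700))/(21274 - 34022) = (25022 + (3434 - 3700))/(-12748) = (25022 - 266)*(-1/12748) = 24756*(-1/12748) = -6189/3187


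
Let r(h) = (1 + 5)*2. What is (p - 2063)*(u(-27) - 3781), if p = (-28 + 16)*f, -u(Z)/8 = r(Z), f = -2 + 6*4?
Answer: 9021779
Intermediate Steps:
r(h) = 12 (r(h) = 6*2 = 12)
f = 22 (f = -2 + 24 = 22)
u(Z) = -96 (u(Z) = -8*12 = -96)
p = -264 (p = (-28 + 16)*22 = -12*22 = -264)
(p - 2063)*(u(-27) - 3781) = (-264 - 2063)*(-96 - 3781) = -2327*(-3877) = 9021779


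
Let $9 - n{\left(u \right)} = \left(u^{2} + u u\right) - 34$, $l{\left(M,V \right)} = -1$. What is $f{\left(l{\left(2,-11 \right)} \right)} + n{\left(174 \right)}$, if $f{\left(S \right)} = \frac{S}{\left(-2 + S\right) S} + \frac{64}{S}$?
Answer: $- \frac{181720}{3} \approx -60573.0$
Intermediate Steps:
$f{\left(S \right)} = \frac{1}{-2 + S} + \frac{64}{S}$ ($f{\left(S \right)} = \frac{S}{S \left(-2 + S\right)} + \frac{64}{S} = S \frac{1}{S \left(-2 + S\right)} + \frac{64}{S} = \frac{1}{-2 + S} + \frac{64}{S}$)
$n{\left(u \right)} = 43 - 2 u^{2}$ ($n{\left(u \right)} = 9 - \left(\left(u^{2} + u u\right) - 34\right) = 9 - \left(\left(u^{2} + u^{2}\right) - 34\right) = 9 - \left(2 u^{2} - 34\right) = 9 - \left(-34 + 2 u^{2}\right) = 43 - 2 u^{2}$)
$f{\left(l{\left(2,-11 \right)} \right)} + n{\left(174 \right)} = \frac{-128 + 65 \left(-1\right)}{\left(-1\right) \left(-2 - 1\right)} + \left(43 - 2 \cdot 174^{2}\right) = - \frac{-128 - 65}{-3} + \left(43 - 60552\right) = \left(-1\right) \left(- \frac{1}{3}\right) \left(-193\right) + \left(43 - 60552\right) = - \frac{193}{3} - 60509 = - \frac{181720}{3}$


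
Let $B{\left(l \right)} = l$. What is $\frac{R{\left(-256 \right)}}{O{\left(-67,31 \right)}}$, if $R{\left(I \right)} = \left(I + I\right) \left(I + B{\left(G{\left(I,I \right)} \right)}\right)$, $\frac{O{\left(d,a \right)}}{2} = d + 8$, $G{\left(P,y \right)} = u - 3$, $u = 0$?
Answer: $- \frac{66304}{59} \approx -1123.8$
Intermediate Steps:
$G{\left(P,y \right)} = -3$ ($G{\left(P,y \right)} = 0 - 3 = -3$)
$O{\left(d,a \right)} = 16 + 2 d$ ($O{\left(d,a \right)} = 2 \left(d + 8\right) = 2 \left(8 + d\right) = 16 + 2 d$)
$R{\left(I \right)} = 2 I \left(-3 + I\right)$ ($R{\left(I \right)} = \left(I + I\right) \left(I - 3\right) = 2 I \left(-3 + I\right)$)
$\frac{R{\left(-256 \right)}}{O{\left(-67,31 \right)}} = \frac{2 \left(-256\right) \left(-3 - 256\right)}{16 + 2 \left(-67\right)} = \frac{2 \left(-256\right) \left(-259\right)}{16 - 134} = \frac{132608}{-118} = 132608 \left(- \frac{1}{118}\right) = - \frac{66304}{59}$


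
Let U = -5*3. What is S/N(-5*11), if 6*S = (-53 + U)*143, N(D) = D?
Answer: 442/15 ≈ 29.467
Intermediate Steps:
U = -15
S = -4862/3 (S = ((-53 - 15)*143)/6 = (-68*143)/6 = (⅙)*(-9724) = -4862/3 ≈ -1620.7)
S/N(-5*11) = -4862/(3*((-5*11))) = -4862/3/(-55) = -4862/3*(-1/55) = 442/15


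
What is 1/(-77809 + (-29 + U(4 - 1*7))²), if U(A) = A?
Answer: -1/76785 ≈ -1.3023e-5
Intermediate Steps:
1/(-77809 + (-29 + U(4 - 1*7))²) = 1/(-77809 + (-29 + (4 - 1*7))²) = 1/(-77809 + (-29 + (4 - 7))²) = 1/(-77809 + (-29 - 3)²) = 1/(-77809 + (-32)²) = 1/(-77809 + 1024) = 1/(-76785) = -1/76785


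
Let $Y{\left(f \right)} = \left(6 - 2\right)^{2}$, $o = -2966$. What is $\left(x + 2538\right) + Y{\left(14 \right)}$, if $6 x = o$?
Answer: $\frac{6179}{3} \approx 2059.7$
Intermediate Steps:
$x = - \frac{1483}{3}$ ($x = \frac{1}{6} \left(-2966\right) = - \frac{1483}{3} \approx -494.33$)
$Y{\left(f \right)} = 16$ ($Y{\left(f \right)} = 4^{2} = 16$)
$\left(x + 2538\right) + Y{\left(14 \right)} = \left(- \frac{1483}{3} + 2538\right) + 16 = \frac{6131}{3} + 16 = \frac{6179}{3}$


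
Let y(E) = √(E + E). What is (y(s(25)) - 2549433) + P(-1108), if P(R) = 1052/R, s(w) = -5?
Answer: -706193204/277 + I*√10 ≈ -2.5494e+6 + 3.1623*I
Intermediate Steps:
y(E) = √2*√E (y(E) = √(2*E) = √2*√E)
(y(s(25)) - 2549433) + P(-1108) = (√2*√(-5) - 2549433) + 1052/(-1108) = (√2*(I*√5) - 2549433) + 1052*(-1/1108) = (I*√10 - 2549433) - 263/277 = (-2549433 + I*√10) - 263/277 = -706193204/277 + I*√10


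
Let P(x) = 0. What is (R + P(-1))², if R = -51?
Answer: 2601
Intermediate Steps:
(R + P(-1))² = (-51 + 0)² = (-51)² = 2601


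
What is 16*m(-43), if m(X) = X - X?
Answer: 0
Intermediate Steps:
m(X) = 0
16*m(-43) = 16*0 = 0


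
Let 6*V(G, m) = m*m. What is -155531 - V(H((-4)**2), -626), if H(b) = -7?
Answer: -662531/3 ≈ -2.2084e+5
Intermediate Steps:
V(G, m) = m**2/6 (V(G, m) = (m*m)/6 = m**2/6)
-155531 - V(H((-4)**2), -626) = -155531 - (-626)**2/6 = -155531 - 391876/6 = -155531 - 1*195938/3 = -155531 - 195938/3 = -662531/3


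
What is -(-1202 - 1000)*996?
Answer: 2193192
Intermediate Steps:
-(-1202 - 1000)*996 = -(-2202)*996 = -1*(-2193192) = 2193192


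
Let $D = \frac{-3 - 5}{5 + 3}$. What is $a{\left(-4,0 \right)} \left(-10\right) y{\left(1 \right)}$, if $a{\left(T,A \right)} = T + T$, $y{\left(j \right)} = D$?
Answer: $-80$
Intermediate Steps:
$D = -1$ ($D = - \frac{8}{8} = \left(-8\right) \frac{1}{8} = -1$)
$y{\left(j \right)} = -1$
$a{\left(T,A \right)} = 2 T$
$a{\left(-4,0 \right)} \left(-10\right) y{\left(1 \right)} = 2 \left(-4\right) \left(-10\right) \left(-1\right) = \left(-8\right) \left(-10\right) \left(-1\right) = 80 \left(-1\right) = -80$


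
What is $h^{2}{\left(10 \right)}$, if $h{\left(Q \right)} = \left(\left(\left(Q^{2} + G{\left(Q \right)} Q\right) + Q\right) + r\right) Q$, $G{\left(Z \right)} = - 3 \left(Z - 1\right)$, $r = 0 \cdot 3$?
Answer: $2560000$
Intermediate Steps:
$r = 0$
$G{\left(Z \right)} = 3 - 3 Z$ ($G{\left(Z \right)} = - 3 \left(-1 + Z\right) = 3 - 3 Z$)
$h{\left(Q \right)} = Q \left(Q + Q^{2} + Q \left(3 - 3 Q\right)\right)$ ($h{\left(Q \right)} = \left(\left(\left(Q^{2} + \left(3 - 3 Q\right) Q\right) + Q\right) + 0\right) Q = \left(\left(\left(Q^{2} + Q \left(3 - 3 Q\right)\right) + Q\right) + 0\right) Q = \left(\left(Q + Q^{2} + Q \left(3 - 3 Q\right)\right) + 0\right) Q = \left(Q + Q^{2} + Q \left(3 - 3 Q\right)\right) Q = Q \left(Q + Q^{2} + Q \left(3 - 3 Q\right)\right)$)
$h^{2}{\left(10 \right)} = \left(2 \cdot 10^{2} \left(2 - 10\right)\right)^{2} = \left(2 \cdot 100 \left(2 - 10\right)\right)^{2} = \left(2 \cdot 100 \left(-8\right)\right)^{2} = \left(-1600\right)^{2} = 2560000$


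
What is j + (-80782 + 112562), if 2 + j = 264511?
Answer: 296289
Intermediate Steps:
j = 264509 (j = -2 + 264511 = 264509)
j + (-80782 + 112562) = 264509 + (-80782 + 112562) = 264509 + 31780 = 296289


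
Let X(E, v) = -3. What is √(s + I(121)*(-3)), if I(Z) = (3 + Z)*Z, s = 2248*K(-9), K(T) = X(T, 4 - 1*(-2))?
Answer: 2*I*√12939 ≈ 227.5*I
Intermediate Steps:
K(T) = -3
s = -6744 (s = 2248*(-3) = -6744)
I(Z) = Z*(3 + Z)
√(s + I(121)*(-3)) = √(-6744 + (121*(3 + 121))*(-3)) = √(-6744 + (121*124)*(-3)) = √(-6744 + 15004*(-3)) = √(-6744 - 45012) = √(-51756) = 2*I*√12939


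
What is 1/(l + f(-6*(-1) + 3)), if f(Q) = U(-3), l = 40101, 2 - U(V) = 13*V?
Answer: 1/40142 ≈ 2.4912e-5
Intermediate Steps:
U(V) = 2 - 13*V
f(Q) = 41 (f(Q) = 2 - 13*(-3) = 2 + 39 = 41)
1/(l + f(-6*(-1) + 3)) = 1/(40101 + 41) = 1/40142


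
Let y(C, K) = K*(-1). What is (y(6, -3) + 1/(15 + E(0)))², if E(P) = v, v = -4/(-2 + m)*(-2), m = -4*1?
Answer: 15876/1681 ≈ 9.4444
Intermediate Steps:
m = -4
y(C, K) = -K
v = -4/3 (v = -4/(-2 - 4)*(-2) = -4/(-6)*(-2) = -4*(-⅙)*(-2) = (⅔)*(-2) = -4/3 ≈ -1.3333)
E(P) = -4/3
(y(6, -3) + 1/(15 + E(0)))² = (-1*(-3) + 1/(15 - 4/3))² = (3 + 1/(41/3))² = (3 + 3/41)² = (126/41)² = 15876/1681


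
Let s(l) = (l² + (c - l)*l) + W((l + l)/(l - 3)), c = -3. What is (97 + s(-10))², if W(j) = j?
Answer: 2792241/169 ≈ 16522.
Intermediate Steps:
s(l) = l² + l*(-3 - l) + 2*l/(-3 + l) (s(l) = (l² + (-3 - l)*l) + (l + l)/(l - 3) = (l² + l*(-3 - l)) + (2*l)/(-3 + l) = (l² + l*(-3 - l)) + 2*l/(-3 + l) = l² + l*(-3 - l) + 2*l/(-3 + l))
(97 + s(-10))² = (97 - 10*(11 - 3*(-10))/(-3 - 10))² = (97 - 10*(11 + 30)/(-13))² = (97 - 10*(-1/13)*41)² = (97 + 410/13)² = (1671/13)² = 2792241/169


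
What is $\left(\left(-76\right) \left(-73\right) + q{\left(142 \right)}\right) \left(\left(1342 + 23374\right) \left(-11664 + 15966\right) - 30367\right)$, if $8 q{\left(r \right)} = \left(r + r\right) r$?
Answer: $1125588092485$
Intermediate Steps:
$q{\left(r \right)} = \frac{r^{2}}{4}$ ($q{\left(r \right)} = \frac{\left(r + r\right) r}{8} = \frac{2 r r}{8} = \frac{2 r^{2}}{8} = \frac{r^{2}}{4}$)
$\left(\left(-76\right) \left(-73\right) + q{\left(142 \right)}\right) \left(\left(1342 + 23374\right) \left(-11664 + 15966\right) - 30367\right) = \left(\left(-76\right) \left(-73\right) + \frac{142^{2}}{4}\right) \left(\left(1342 + 23374\right) \left(-11664 + 15966\right) - 30367\right) = \left(5548 + \frac{1}{4} \cdot 20164\right) \left(24716 \cdot 4302 - 30367\right) = \left(5548 + 5041\right) \left(106328232 - 30367\right) = 10589 \cdot 106297865 = 1125588092485$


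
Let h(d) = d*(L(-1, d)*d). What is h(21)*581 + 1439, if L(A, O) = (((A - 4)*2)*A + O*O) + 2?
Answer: 116069552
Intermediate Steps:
L(A, O) = 2 + O² + A*(-8 + 2*A) (L(A, O) = (((-4 + A)*2)*A + O²) + 2 = ((-8 + 2*A)*A + O²) + 2 = (A*(-8 + 2*A) + O²) + 2 = (O² + A*(-8 + 2*A)) + 2 = 2 + O² + A*(-8 + 2*A))
h(d) = d²*(12 + d²) (h(d) = d*((2 + d² - 8*(-1) + 2*(-1)²)*d) = d*((2 + d² + 8 + 2*1)*d) = d*((2 + d² + 8 + 2)*d) = d*((12 + d²)*d) = d*(d*(12 + d²)) = d²*(12 + d²))
h(21)*581 + 1439 = (21²*(12 + 21²))*581 + 1439 = (441*(12 + 441))*581 + 1439 = (441*453)*581 + 1439 = 199773*581 + 1439 = 116068113 + 1439 = 116069552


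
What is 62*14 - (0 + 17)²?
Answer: 579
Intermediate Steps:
62*14 - (0 + 17)² = 868 - 1*17² = 868 - 1*289 = 868 - 289 = 579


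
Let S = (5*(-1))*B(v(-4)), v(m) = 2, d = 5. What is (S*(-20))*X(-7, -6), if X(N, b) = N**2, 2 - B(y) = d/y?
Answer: -2450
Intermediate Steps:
B(y) = 2 - 5/y
S = 5/2 (S = (5*(-1))*(2 - 5/2) = -5*(2 - 5*1/2) = -5*(2 - 5/2) = -5*(-1/2) = 5/2 ≈ 2.5000)
(S*(-20))*X(-7, -6) = ((5/2)*(-20))*(-7)**2 = -50*49 = -2450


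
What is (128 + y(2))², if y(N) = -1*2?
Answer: 15876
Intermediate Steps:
y(N) = -2
(128 + y(2))² = (128 - 2)² = 126² = 15876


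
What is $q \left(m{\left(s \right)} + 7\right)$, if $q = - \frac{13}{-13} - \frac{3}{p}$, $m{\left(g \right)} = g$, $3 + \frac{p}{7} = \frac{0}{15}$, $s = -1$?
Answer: $\frac{48}{7} \approx 6.8571$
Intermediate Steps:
$p = -21$ ($p = -21 + 7 \cdot \frac{0}{15} = -21 + 7 \cdot 0 \cdot \frac{1}{15} = -21 + 7 \cdot 0 = -21 + 0 = -21$)
$q = \frac{8}{7}$ ($q = - \frac{13}{-13} - \frac{3}{-21} = \left(-13\right) \left(- \frac{1}{13}\right) - - \frac{1}{7} = 1 + \frac{1}{7} = \frac{8}{7} \approx 1.1429$)
$q \left(m{\left(s \right)} + 7\right) = \frac{8 \left(-1 + 7\right)}{7} = \frac{8}{7} \cdot 6 = \frac{48}{7}$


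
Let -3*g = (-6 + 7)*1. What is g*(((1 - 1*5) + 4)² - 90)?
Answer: 30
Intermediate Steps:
g = -⅓ (g = -(-6 + 7)/3 = -1/3 = -⅓*1 = -⅓ ≈ -0.33333)
g*(((1 - 1*5) + 4)² - 90) = -(((1 - 1*5) + 4)² - 90)/3 = -(((1 - 5) + 4)² - 90)/3 = -((-4 + 4)² - 90)/3 = -(0² - 90)/3 = -(0 - 90)/3 = -⅓*(-90) = 30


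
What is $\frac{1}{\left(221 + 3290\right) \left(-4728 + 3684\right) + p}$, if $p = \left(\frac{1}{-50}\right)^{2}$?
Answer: $- \frac{2500}{9163709999} \approx -2.7282 \cdot 10^{-7}$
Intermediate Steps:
$p = \frac{1}{2500}$ ($p = \left(- \frac{1}{50}\right)^{2} = \frac{1}{2500} \approx 0.0004$)
$\frac{1}{\left(221 + 3290\right) \left(-4728 + 3684\right) + p} = \frac{1}{\left(221 + 3290\right) \left(-4728 + 3684\right) + \frac{1}{2500}} = \frac{1}{3511 \left(-1044\right) + \frac{1}{2500}} = \frac{1}{-3665484 + \frac{1}{2500}} = \frac{1}{- \frac{9163709999}{2500}} = - \frac{2500}{9163709999}$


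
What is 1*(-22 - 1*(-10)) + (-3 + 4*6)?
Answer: 9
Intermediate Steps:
1*(-22 - 1*(-10)) + (-3 + 4*6) = 1*(-22 + 10) + (-3 + 24) = 1*(-12) + 21 = -12 + 21 = 9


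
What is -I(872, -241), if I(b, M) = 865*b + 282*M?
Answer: -686318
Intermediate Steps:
I(b, M) = 282*M + 865*b
-I(872, -241) = -(282*(-241) + 865*872) = -(-67962 + 754280) = -1*686318 = -686318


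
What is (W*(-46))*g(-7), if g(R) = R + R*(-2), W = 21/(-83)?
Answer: 6762/83 ≈ 81.470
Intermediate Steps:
W = -21/83 (W = 21*(-1/83) = -21/83 ≈ -0.25301)
g(R) = -R (g(R) = R - 2*R = -R)
(W*(-46))*g(-7) = (-21/83*(-46))*(-1*(-7)) = (966/83)*7 = 6762/83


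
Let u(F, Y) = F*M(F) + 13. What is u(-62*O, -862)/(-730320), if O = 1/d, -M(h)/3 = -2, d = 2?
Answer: 173/730320 ≈ 0.00023688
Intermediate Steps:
M(h) = 6 (M(h) = -3*(-2) = 6)
O = ½ (O = 1/2 = ½ ≈ 0.50000)
u(F, Y) = 13 + 6*F (u(F, Y) = F*6 + 13 = 6*F + 13 = 13 + 6*F)
u(-62*O, -862)/(-730320) = (13 + 6*(-62*½))/(-730320) = (13 + 6*(-31))*(-1/730320) = (13 - 186)*(-1/730320) = -173*(-1/730320) = 173/730320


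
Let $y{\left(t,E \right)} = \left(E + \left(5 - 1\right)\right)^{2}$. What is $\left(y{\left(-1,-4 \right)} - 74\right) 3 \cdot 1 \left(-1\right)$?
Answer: $222$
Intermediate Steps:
$y{\left(t,E \right)} = \left(4 + E\right)^{2}$ ($y{\left(t,E \right)} = \left(E + 4\right)^{2} = \left(4 + E\right)^{2}$)
$\left(y{\left(-1,-4 \right)} - 74\right) 3 \cdot 1 \left(-1\right) = \left(\left(4 - 4\right)^{2} - 74\right) 3 \cdot 1 \left(-1\right) = \left(0^{2} - 74\right) 3 \left(-1\right) = \left(0 - 74\right) \left(-3\right) = \left(-74\right) \left(-3\right) = 222$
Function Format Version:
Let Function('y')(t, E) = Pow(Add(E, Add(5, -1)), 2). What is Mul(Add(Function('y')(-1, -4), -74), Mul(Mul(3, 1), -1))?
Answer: 222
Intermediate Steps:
Function('y')(t, E) = Pow(Add(4, E), 2) (Function('y')(t, E) = Pow(Add(E, 4), 2) = Pow(Add(4, E), 2))
Mul(Add(Function('y')(-1, -4), -74), Mul(Mul(3, 1), -1)) = Mul(Add(Pow(Add(4, -4), 2), -74), Mul(Mul(3, 1), -1)) = Mul(Add(Pow(0, 2), -74), Mul(3, -1)) = Mul(Add(0, -74), -3) = Mul(-74, -3) = 222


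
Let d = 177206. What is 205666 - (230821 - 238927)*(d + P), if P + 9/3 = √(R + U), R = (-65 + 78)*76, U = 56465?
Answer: 1436613184 + 8106*√57453 ≈ 1.4386e+9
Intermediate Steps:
R = 988 (R = 13*76 = 988)
P = -3 + √57453 (P = -3 + √(988 + 56465) = -3 + √57453 ≈ 236.69)
205666 - (230821 - 238927)*(d + P) = 205666 - (230821 - 238927)*(177206 + (-3 + √57453)) = 205666 - (-8106)*(177203 + √57453) = 205666 - (-1436407518 - 8106*√57453) = 205666 + (1436407518 + 8106*√57453) = 1436613184 + 8106*√57453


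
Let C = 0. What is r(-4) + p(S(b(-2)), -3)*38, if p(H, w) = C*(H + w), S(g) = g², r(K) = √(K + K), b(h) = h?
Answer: 2*I*√2 ≈ 2.8284*I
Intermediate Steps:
r(K) = √2*√K (r(K) = √(2*K) = √2*√K)
p(H, w) = 0 (p(H, w) = 0*(H + w) = 0)
r(-4) + p(S(b(-2)), -3)*38 = √2*√(-4) + 0*38 = √2*(2*I) + 0 = 2*I*√2 + 0 = 2*I*√2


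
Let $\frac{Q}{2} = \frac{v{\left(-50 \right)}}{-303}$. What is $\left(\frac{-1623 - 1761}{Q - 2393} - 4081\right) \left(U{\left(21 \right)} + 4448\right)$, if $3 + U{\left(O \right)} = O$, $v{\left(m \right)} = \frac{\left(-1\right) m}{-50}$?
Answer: $- \frac{13210490010410}{725077} \approx -1.8219 \cdot 10^{7}$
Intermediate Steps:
$v{\left(m \right)} = \frac{m}{50}$ ($v{\left(m \right)} = - m \left(- \frac{1}{50}\right) = \frac{m}{50}$)
$Q = \frac{2}{303}$ ($Q = 2 \frac{\frac{1}{50} \left(-50\right)}{-303} = 2 \left(\left(-1\right) \left(- \frac{1}{303}\right)\right) = 2 \cdot \frac{1}{303} = \frac{2}{303} \approx 0.0066007$)
$U{\left(O \right)} = -3 + O$
$\left(\frac{-1623 - 1761}{Q - 2393} - 4081\right) \left(U{\left(21 \right)} + 4448\right) = \left(\frac{-1623 - 1761}{\frac{2}{303} - 2393} - 4081\right) \left(\left(-3 + 21\right) + 4448\right) = \left(- \frac{3384}{- \frac{725077}{303}} - 4081\right) \left(18 + 4448\right) = \left(\left(-3384\right) \left(- \frac{303}{725077}\right) - 4081\right) 4466 = \left(\frac{1025352}{725077} - 4081\right) 4466 = \left(- \frac{2958013885}{725077}\right) 4466 = - \frac{13210490010410}{725077}$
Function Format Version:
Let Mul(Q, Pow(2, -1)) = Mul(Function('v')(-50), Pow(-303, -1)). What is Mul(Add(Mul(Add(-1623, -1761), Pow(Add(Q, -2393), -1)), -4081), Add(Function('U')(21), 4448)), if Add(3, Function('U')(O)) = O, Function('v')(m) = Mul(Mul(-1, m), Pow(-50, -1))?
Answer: Rational(-13210490010410, 725077) ≈ -1.8219e+7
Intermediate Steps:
Function('v')(m) = Mul(Rational(1, 50), m) (Function('v')(m) = Mul(Mul(-1, m), Rational(-1, 50)) = Mul(Rational(1, 50), m))
Q = Rational(2, 303) (Q = Mul(2, Mul(Mul(Rational(1, 50), -50), Pow(-303, -1))) = Mul(2, Mul(-1, Rational(-1, 303))) = Mul(2, Rational(1, 303)) = Rational(2, 303) ≈ 0.0066007)
Function('U')(O) = Add(-3, O)
Mul(Add(Mul(Add(-1623, -1761), Pow(Add(Q, -2393), -1)), -4081), Add(Function('U')(21), 4448)) = Mul(Add(Mul(Add(-1623, -1761), Pow(Add(Rational(2, 303), -2393), -1)), -4081), Add(Add(-3, 21), 4448)) = Mul(Add(Mul(-3384, Pow(Rational(-725077, 303), -1)), -4081), Add(18, 4448)) = Mul(Add(Mul(-3384, Rational(-303, 725077)), -4081), 4466) = Mul(Add(Rational(1025352, 725077), -4081), 4466) = Mul(Rational(-2958013885, 725077), 4466) = Rational(-13210490010410, 725077)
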